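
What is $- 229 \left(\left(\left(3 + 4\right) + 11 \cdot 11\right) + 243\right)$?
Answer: $-84959$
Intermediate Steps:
$- 229 \left(\left(\left(3 + 4\right) + 11 \cdot 11\right) + 243\right) = - 229 \left(\left(7 + 121\right) + 243\right) = - 229 \left(128 + 243\right) = \left(-229\right) 371 = -84959$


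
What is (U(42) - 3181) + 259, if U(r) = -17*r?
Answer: -3636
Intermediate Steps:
(U(42) - 3181) + 259 = (-17*42 - 3181) + 259 = (-714 - 3181) + 259 = -3895 + 259 = -3636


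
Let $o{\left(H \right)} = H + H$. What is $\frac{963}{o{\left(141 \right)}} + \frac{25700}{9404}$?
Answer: $\frac{1358621}{220994} \approx 6.1478$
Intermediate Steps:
$o{\left(H \right)} = 2 H$
$\frac{963}{o{\left(141 \right)}} + \frac{25700}{9404} = \frac{963}{2 \cdot 141} + \frac{25700}{9404} = \frac{963}{282} + 25700 \cdot \frac{1}{9404} = 963 \cdot \frac{1}{282} + \frac{6425}{2351} = \frac{321}{94} + \frac{6425}{2351} = \frac{1358621}{220994}$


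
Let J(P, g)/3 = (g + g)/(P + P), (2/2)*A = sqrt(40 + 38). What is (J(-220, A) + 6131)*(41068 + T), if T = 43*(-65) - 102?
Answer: 234026401 - 114513*sqrt(78)/220 ≈ 2.3402e+8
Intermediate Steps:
A = sqrt(78) (A = sqrt(40 + 38) = sqrt(78) ≈ 8.8318)
T = -2897 (T = -2795 - 102 = -2897)
J(P, g) = 3*g/P (J(P, g) = 3*((g + g)/(P + P)) = 3*((2*g)/((2*P))) = 3*((2*g)*(1/(2*P))) = 3*(g/P) = 3*g/P)
(J(-220, A) + 6131)*(41068 + T) = (3*sqrt(78)/(-220) + 6131)*(41068 - 2897) = (3*sqrt(78)*(-1/220) + 6131)*38171 = (-3*sqrt(78)/220 + 6131)*38171 = (6131 - 3*sqrt(78)/220)*38171 = 234026401 - 114513*sqrt(78)/220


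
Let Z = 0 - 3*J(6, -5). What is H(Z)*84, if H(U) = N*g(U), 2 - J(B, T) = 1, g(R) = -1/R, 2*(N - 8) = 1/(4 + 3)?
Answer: 226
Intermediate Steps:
N = 113/14 (N = 8 + 1/(2*(4 + 3)) = 8 + (½)/7 = 8 + (½)*(⅐) = 8 + 1/14 = 113/14 ≈ 8.0714)
J(B, T) = 1 (J(B, T) = 2 - 1*1 = 2 - 1 = 1)
Z = -3 (Z = 0 - 3*1 = 0 - 3 = -3)
H(U) = -113/(14*U) (H(U) = 113*(-1/U)/14 = -113/(14*U))
H(Z)*84 = -113/14/(-3)*84 = -113/14*(-⅓)*84 = (113/42)*84 = 226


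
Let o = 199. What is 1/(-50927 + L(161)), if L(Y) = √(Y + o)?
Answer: -50927/2593558969 - 6*√10/2593558969 ≈ -1.9643e-5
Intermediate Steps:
L(Y) = √(199 + Y) (L(Y) = √(Y + 199) = √(199 + Y))
1/(-50927 + L(161)) = 1/(-50927 + √(199 + 161)) = 1/(-50927 + √360) = 1/(-50927 + 6*√10)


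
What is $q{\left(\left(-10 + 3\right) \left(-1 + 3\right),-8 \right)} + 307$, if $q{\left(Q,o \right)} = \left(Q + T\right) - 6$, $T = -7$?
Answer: $280$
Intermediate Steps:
$q{\left(Q,o \right)} = -13 + Q$ ($q{\left(Q,o \right)} = \left(Q - 7\right) - 6 = \left(-7 + Q\right) - 6 = -13 + Q$)
$q{\left(\left(-10 + 3\right) \left(-1 + 3\right),-8 \right)} + 307 = \left(-13 + \left(-10 + 3\right) \left(-1 + 3\right)\right) + 307 = \left(-13 - 14\right) + 307 = -27 + 307 = 280$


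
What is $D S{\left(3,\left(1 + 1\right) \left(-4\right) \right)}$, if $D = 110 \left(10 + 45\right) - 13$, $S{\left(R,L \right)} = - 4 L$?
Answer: $193184$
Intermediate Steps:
$D = 6037$ ($D = 110 \cdot 55 - 13 = 6050 - 13 = 6037$)
$D S{\left(3,\left(1 + 1\right) \left(-4\right) \right)} = 6037 \left(- 4 \left(1 + 1\right) \left(-4\right)\right) = 6037 \left(- 4 \cdot 2 \left(-4\right)\right) = 6037 \left(\left(-4\right) \left(-8\right)\right) = 6037 \cdot 32 = 193184$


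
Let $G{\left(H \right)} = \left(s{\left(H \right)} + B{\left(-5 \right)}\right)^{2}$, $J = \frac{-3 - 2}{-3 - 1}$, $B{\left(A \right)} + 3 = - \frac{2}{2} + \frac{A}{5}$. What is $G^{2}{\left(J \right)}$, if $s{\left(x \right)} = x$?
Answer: $\frac{50625}{256} \approx 197.75$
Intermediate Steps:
$B{\left(A \right)} = -4 + \frac{A}{5}$ ($B{\left(A \right)} = -3 + \left(- \frac{2}{2} + \frac{A}{5}\right) = -3 + \left(\left(-2\right) \frac{1}{2} + A \frac{1}{5}\right) = -3 + \left(-1 + \frac{A}{5}\right) = -4 + \frac{A}{5}$)
$J = \frac{5}{4}$ ($J = - \frac{5}{-4} = \left(-5\right) \left(- \frac{1}{4}\right) = \frac{5}{4} \approx 1.25$)
$G{\left(H \right)} = \left(-5 + H\right)^{2}$ ($G{\left(H \right)} = \left(H + \left(-4 + \frac{1}{5} \left(-5\right)\right)\right)^{2} = \left(H - 5\right)^{2} = \left(-5 + H\right)^{2}$)
$G^{2}{\left(J \right)} = \left(\left(-5 + \frac{5}{4}\right)^{2}\right)^{2} = \left(\left(- \frac{15}{4}\right)^{2}\right)^{2} = \left(\frac{225}{16}\right)^{2} = \frac{50625}{256}$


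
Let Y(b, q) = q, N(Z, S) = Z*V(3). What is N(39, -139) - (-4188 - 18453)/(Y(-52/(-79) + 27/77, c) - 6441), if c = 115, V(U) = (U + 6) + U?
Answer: 2937927/6326 ≈ 464.42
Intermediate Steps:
V(U) = 6 + 2*U (V(U) = (6 + U) + U = 6 + 2*U)
N(Z, S) = 12*Z (N(Z, S) = Z*(6 + 2*3) = Z*(6 + 6) = Z*12 = 12*Z)
N(39, -139) - (-4188 - 18453)/(Y(-52/(-79) + 27/77, c) - 6441) = 12*39 - (-4188 - 18453)/(115 - 6441) = 468 - (-22641)/(-6326) = 468 - (-22641)*(-1)/6326 = 468 - 1*22641/6326 = 468 - 22641/6326 = 2937927/6326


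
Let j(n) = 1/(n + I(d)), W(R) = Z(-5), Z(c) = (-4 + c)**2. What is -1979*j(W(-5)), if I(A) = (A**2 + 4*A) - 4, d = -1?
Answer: -1979/74 ≈ -26.743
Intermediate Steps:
I(A) = -4 + A**2 + 4*A
W(R) = 81 (W(R) = (-4 - 5)**2 = (-9)**2 = 81)
j(n) = 1/(-7 + n) (j(n) = 1/(n + (-4 + (-1)**2 + 4*(-1))) = 1/(n + (-4 + 1 - 4)) = 1/(n - 7) = 1/(-7 + n))
-1979*j(W(-5)) = -1979/(-7 + 81) = -1979/74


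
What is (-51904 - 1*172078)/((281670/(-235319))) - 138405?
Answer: 6861341954/140835 ≈ 48719.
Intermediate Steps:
(-51904 - 1*172078)/((281670/(-235319))) - 138405 = (-51904 - 172078)/((281670*(-1/235319))) - 138405 = -223982/(-281670/235319) - 138405 = -223982*(-235319/281670) - 138405 = 26353610129/140835 - 138405 = 6861341954/140835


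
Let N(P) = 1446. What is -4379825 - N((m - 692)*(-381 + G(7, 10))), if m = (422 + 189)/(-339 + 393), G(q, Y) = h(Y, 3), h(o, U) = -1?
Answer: -4381271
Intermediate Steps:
G(q, Y) = -1
m = 611/54 ≈ 11.315
-4379825 - N((m - 692)*(-381 + G(7, 10))) = -4379825 - 1*1446 = -4379825 - 1446 = -4381271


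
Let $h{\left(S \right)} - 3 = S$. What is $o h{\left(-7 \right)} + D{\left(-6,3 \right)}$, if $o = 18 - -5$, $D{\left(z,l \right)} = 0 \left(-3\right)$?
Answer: $-92$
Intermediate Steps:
$D{\left(z,l \right)} = 0$
$o = 23$ ($o = 18 + 5 = 23$)
$h{\left(S \right)} = 3 + S$
$o h{\left(-7 \right)} + D{\left(-6,3 \right)} = 23 \left(3 - 7\right) + 0 = 23 \left(-4\right) + 0 = -92 + 0 = -92$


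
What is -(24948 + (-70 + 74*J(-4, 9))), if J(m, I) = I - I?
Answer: -24878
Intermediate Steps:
J(m, I) = 0
-(24948 + (-70 + 74*J(-4, 9))) = -(24948 + (-70 + 74*0)) = -(24948 + (-70 + 0)) = -(24948 - 70) = -1*24878 = -24878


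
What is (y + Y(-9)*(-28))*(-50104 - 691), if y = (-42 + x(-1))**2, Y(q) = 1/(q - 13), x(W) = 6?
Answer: -724844650/11 ≈ -6.5895e+7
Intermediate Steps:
Y(q) = 1/(-13 + q)
y = 1296 (y = (-42 + 6)**2 = (-36)**2 = 1296)
(y + Y(-9)*(-28))*(-50104 - 691) = (1296 - 28/(-13 - 9))*(-50104 - 691) = (1296 - 28/(-22))*(-50795) = (1296 - 1/22*(-28))*(-50795) = (1296 + 14/11)*(-50795) = (14270/11)*(-50795) = -724844650/11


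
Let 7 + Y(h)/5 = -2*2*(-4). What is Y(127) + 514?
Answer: 559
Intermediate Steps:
Y(h) = 45 (Y(h) = -35 + 5*(-2*2*(-4)) = -35 + 5*(-4*(-4)) = -35 + 5*16 = -35 + 80 = 45)
Y(127) + 514 = 45 + 514 = 559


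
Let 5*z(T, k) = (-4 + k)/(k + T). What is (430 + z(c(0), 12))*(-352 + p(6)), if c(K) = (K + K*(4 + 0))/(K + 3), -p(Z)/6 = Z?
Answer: -2503376/15 ≈ -1.6689e+5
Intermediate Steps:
p(Z) = -6*Z
c(K) = 5*K/(3 + K) (c(K) = (K + K*4)/(3 + K) = (K + 4*K)/(3 + K) = (5*K)/(3 + K) = 5*K/(3 + K))
z(T, k) = (-4 + k)/(5*(T + k)) (z(T, k) = ((-4 + k)/(k + T))/5 = ((-4 + k)/(T + k))/5 = (-4 + k)/(5*(T + k)))
(430 + z(c(0), 12))*(-352 + p(6)) = (430 + (-4 + 12)/(5*(5*0/(3 + 0) + 12)))*(-352 - 6*6) = (430 + (⅕)*8/(5*0/3 + 12))*(-352 - 36) = (430 + (⅕)*8/(5*0*(⅓) + 12))*(-388) = (430 + (⅕)*8/(0 + 12))*(-388) = (430 + (⅕)*8/12)*(-388) = (430 + (⅕)*(1/12)*8)*(-388) = (430 + 2/15)*(-388) = (6452/15)*(-388) = -2503376/15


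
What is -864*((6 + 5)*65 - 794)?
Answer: 68256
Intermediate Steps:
-864*((6 + 5)*65 - 794) = -864*(11*65 - 794) = -864*(715 - 794) = -864*(-79) = 68256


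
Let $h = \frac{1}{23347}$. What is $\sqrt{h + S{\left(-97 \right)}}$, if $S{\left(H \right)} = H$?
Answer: $\frac{i \sqrt{52872970326}}{23347} \approx 9.8489 i$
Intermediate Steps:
$h = \frac{1}{23347} \approx 4.2832 \cdot 10^{-5}$
$\sqrt{h + S{\left(-97 \right)}} = \sqrt{\frac{1}{23347} - 97} = \sqrt{- \frac{2264658}{23347}} = \frac{i \sqrt{52872970326}}{23347}$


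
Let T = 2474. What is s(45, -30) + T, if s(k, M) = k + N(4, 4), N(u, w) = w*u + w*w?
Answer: 2551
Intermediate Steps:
N(u, w) = w² + u*w (N(u, w) = u*w + w² = w² + u*w)
s(k, M) = 32 + k (s(k, M) = k + 4*(4 + 4) = k + 4*8 = k + 32 = 32 + k)
s(45, -30) + T = (32 + 45) + 2474 = 77 + 2474 = 2551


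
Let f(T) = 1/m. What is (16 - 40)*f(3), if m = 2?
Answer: -12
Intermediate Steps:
f(T) = ½ (f(T) = 1/2 = ½)
(16 - 40)*f(3) = (16 - 40)*(½) = -24*½ = -12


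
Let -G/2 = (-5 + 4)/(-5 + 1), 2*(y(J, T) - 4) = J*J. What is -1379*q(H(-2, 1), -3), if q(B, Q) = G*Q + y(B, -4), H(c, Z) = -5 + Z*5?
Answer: -15169/2 ≈ -7584.5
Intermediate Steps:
y(J, T) = 4 + J**2/2 (y(J, T) = 4 + (J*J)/2 = 4 + J**2/2)
H(c, Z) = -5 + 5*Z
G = -1/2 (G = -2*(-5 + 4)/(-5 + 1) = -(-2)/(-4) = -(-2)*(-1)/4 = -2*1/4 = -1/2 ≈ -0.50000)
q(B, Q) = 4 + B**2/2 - Q/2 (q(B, Q) = -Q/2 + (4 + B**2/2) = 4 + B**2/2 - Q/2)
-1379*q(H(-2, 1), -3) = -1379*(4 + (-5 + 5*1)**2/2 - 1/2*(-3)) = -1379*(4 + (-5 + 5)**2/2 + 3/2) = -1379*(4 + (1/2)*0**2 + 3/2) = -1379*(4 + (1/2)*0 + 3/2) = -1379*(4 + 0 + 3/2) = -1379*11/2 = -15169/2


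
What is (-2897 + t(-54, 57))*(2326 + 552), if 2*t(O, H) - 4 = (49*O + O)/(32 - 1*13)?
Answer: -162189690/19 ≈ -8.5363e+6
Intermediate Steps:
t(O, H) = 2 + 25*O/19 (t(O, H) = 2 + ((49*O + O)/(32 - 1*13))/2 = 2 + ((50*O)/(32 - 13))/2 = 2 + ((50*O)/19)/2 = 2 + ((50*O)*(1/19))/2 = 2 + (50*O/19)/2 = 2 + 25*O/19)
(-2897 + t(-54, 57))*(2326 + 552) = (-2897 + (2 + (25/19)*(-54)))*(2326 + 552) = (-2897 + (2 - 1350/19))*2878 = (-2897 - 1312/19)*2878 = -56355/19*2878 = -162189690/19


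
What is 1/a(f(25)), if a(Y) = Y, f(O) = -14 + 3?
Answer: -1/11 ≈ -0.090909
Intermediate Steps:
f(O) = -11
1/a(f(25)) = 1/(-11) = -1/11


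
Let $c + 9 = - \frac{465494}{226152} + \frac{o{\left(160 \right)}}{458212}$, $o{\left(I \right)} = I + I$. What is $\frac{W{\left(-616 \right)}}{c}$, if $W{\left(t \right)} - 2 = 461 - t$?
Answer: $- \frac{13976497435212}{143231576263} \approx -97.58$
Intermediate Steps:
$o{\left(I \right)} = 2 I$
$W{\left(t \right)} = 463 - t$ ($W{\left(t \right)} = 2 - \left(-461 + t\right) = 463 - t$)
$c = - \frac{143231576263}{12953195028}$ ($c = -9 - \left(\frac{232747}{113076} - \frac{2 \cdot 160}{458212}\right) = -9 + \left(\left(-465494\right) \frac{1}{226152} + 320 \cdot \frac{1}{458212}\right) = -9 + \left(- \frac{232747}{113076} + \frac{80}{114553}\right) = -9 - \frac{26652821011}{12953195028} = - \frac{143231576263}{12953195028} \approx -11.058$)
$\frac{W{\left(-616 \right)}}{c} = \frac{463 - -616}{- \frac{143231576263}{12953195028}} = \left(463 + 616\right) \left(- \frac{12953195028}{143231576263}\right) = 1079 \left(- \frac{12953195028}{143231576263}\right) = - \frac{13976497435212}{143231576263}$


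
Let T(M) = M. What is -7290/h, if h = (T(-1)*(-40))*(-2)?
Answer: 729/8 ≈ 91.125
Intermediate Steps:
h = -80 (h = -1*(-40)*(-2) = 40*(-2) = -80)
-7290/h = -7290/(-80) = -7290*(-1/80) = 729/8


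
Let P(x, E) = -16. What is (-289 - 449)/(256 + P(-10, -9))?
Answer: -123/40 ≈ -3.0750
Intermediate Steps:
(-289 - 449)/(256 + P(-10, -9)) = (-289 - 449)/(256 - 16) = -738/240 = -738*1/240 = -123/40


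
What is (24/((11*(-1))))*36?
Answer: -864/11 ≈ -78.545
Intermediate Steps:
(24/((11*(-1))))*36 = (24/(-11))*36 = (24*(-1/11))*36 = -24/11*36 = -864/11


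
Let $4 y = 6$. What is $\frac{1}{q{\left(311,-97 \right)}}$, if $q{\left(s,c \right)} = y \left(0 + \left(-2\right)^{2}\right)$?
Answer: $\frac{1}{6} \approx 0.16667$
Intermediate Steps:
$y = \frac{3}{2}$ ($y = \frac{1}{4} \cdot 6 = \frac{3}{2} \approx 1.5$)
$q{\left(s,c \right)} = 6$ ($q{\left(s,c \right)} = \frac{3 \left(0 + \left(-2\right)^{2}\right)}{2} = \frac{3 \left(0 + 4\right)}{2} = \frac{3}{2} \cdot 4 = 6$)
$\frac{1}{q{\left(311,-97 \right)}} = \frac{1}{6}$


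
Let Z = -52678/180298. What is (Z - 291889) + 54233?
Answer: -21424477083/90149 ≈ -2.3766e+5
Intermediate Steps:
Z = -26339/90149 (Z = -52678*1/180298 = -26339/90149 ≈ -0.29217)
(Z - 291889) + 54233 = (-26339/90149 - 291889) + 54233 = -26313527800/90149 + 54233 = -21424477083/90149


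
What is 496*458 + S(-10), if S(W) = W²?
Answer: 227268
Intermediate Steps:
496*458 + S(-10) = 496*458 + (-10)² = 227168 + 100 = 227268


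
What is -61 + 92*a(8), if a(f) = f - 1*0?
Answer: 675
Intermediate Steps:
a(f) = f (a(f) = f + 0 = f)
-61 + 92*a(8) = -61 + 92*8 = -61 + 736 = 675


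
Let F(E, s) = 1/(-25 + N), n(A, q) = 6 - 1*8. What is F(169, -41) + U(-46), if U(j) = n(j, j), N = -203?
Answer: -457/228 ≈ -2.0044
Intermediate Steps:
n(A, q) = -2 (n(A, q) = 6 - 8 = -2)
U(j) = -2
F(E, s) = -1/228 (F(E, s) = 1/(-25 - 203) = 1/(-228) = -1/228)
F(169, -41) + U(-46) = -1/228 - 2 = -457/228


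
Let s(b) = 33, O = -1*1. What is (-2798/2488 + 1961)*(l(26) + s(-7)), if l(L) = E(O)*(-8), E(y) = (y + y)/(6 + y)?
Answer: 88258677/1244 ≈ 70948.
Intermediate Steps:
O = -1
E(y) = 2*y/(6 + y) (E(y) = (2*y)/(6 + y) = 2*y/(6 + y))
l(L) = 16/5 (l(L) = (2*(-1)/(6 - 1))*(-8) = (2*(-1)/5)*(-8) = (2*(-1)*(⅕))*(-8) = -⅖*(-8) = 16/5)
(-2798/2488 + 1961)*(l(26) + s(-7)) = (-2798/2488 + 1961)*(16/5 + 33) = (-2798*1/2488 + 1961)*(181/5) = (-1399/1244 + 1961)*(181/5) = (2438085/1244)*(181/5) = 88258677/1244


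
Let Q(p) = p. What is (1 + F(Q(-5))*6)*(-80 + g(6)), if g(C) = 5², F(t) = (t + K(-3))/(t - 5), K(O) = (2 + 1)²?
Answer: 77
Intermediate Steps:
K(O) = 9 (K(O) = 3² = 9)
F(t) = (9 + t)/(-5 + t) (F(t) = (t + 9)/(t - 5) = (9 + t)/(-5 + t))
g(C) = 25
(1 + F(Q(-5))*6)*(-80 + g(6)) = (1 + ((9 - 5)/(-5 - 5))*6)*(-80 + 25) = (1 + (4/(-10))*6)*(-55) = (1 - ⅒*4*6)*(-55) = (1 - ⅖*6)*(-55) = (1 - 12/5)*(-55) = -7/5*(-55) = 77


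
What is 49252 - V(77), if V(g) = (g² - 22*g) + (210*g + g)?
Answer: 28770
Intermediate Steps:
V(g) = g² + 189*g (V(g) = (g² - 22*g) + 211*g = g² + 189*g)
49252 - V(77) = 49252 - 77*(189 + 77) = 49252 - 77*266 = 49252 - 1*20482 = 49252 - 20482 = 28770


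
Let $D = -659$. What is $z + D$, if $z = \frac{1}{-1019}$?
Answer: $- \frac{671522}{1019} \approx -659.0$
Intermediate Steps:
$z = - \frac{1}{1019} \approx -0.00098135$
$z + D = - \frac{1}{1019} - 659 = - \frac{671522}{1019}$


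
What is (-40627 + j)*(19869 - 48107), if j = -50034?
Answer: 2560085318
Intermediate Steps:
(-40627 + j)*(19869 - 48107) = (-40627 - 50034)*(19869 - 48107) = -90661*(-28238) = 2560085318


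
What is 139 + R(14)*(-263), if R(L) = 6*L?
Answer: -21953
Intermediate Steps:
139 + R(14)*(-263) = 139 + (6*14)*(-263) = 139 + 84*(-263) = 139 - 22092 = -21953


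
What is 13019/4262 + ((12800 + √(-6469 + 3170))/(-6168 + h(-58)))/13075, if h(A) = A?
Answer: 21195129809/6938957938 - I*√3299/81404950 ≈ 3.0545 - 7.0557e-7*I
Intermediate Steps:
13019/4262 + ((12800 + √(-6469 + 3170))/(-6168 + h(-58)))/13075 = 13019/4262 + ((12800 + √(-6469 + 3170))/(-6168 - 58))/13075 = 13019*(1/4262) + ((12800 + √(-3299))/(-6226))*(1/13075) = 13019/4262 + ((12800 + I*√3299)*(-1/6226))*(1/13075) = 13019/4262 + (-6400/3113 - I*√3299/6226)*(1/13075) = 13019/4262 + (-256/1628099 - I*√3299/81404950) = 21195129809/6938957938 - I*√3299/81404950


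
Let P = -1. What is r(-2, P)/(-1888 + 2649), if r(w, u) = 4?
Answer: 4/761 ≈ 0.0052562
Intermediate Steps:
r(-2, P)/(-1888 + 2649) = 4/(-1888 + 2649) = 4/761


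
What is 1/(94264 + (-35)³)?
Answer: 1/51389 ≈ 1.9459e-5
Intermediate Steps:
1/(94264 + (-35)³) = 1/(94264 - 42875) = 1/51389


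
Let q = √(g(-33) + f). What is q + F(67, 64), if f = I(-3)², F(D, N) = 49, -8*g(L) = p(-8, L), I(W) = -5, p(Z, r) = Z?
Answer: 49 + √26 ≈ 54.099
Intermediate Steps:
g(L) = 1 (g(L) = -⅛*(-8) = 1)
f = 25 (f = (-5)² = 25)
q = √26 (q = √(1 + 25) = √26 ≈ 5.0990)
q + F(67, 64) = √26 + 49 = 49 + √26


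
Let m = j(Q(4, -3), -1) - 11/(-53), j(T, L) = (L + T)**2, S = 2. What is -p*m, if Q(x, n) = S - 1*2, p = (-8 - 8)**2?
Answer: -16384/53 ≈ -309.13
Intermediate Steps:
p = 256 (p = (-16)**2 = 256)
Q(x, n) = 0 (Q(x, n) = 2 - 1*2 = 2 - 2 = 0)
m = 64/53 (m = (-1 + 0)**2 - 11/(-53) = (-1)**2 - 11*(-1/53) = 1 + 11/53 = 64/53 ≈ 1.2075)
-p*m = -256*64/53 = -1*16384/53 = -16384/53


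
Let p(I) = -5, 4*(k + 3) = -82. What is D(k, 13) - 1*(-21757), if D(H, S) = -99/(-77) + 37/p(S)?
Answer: 761281/35 ≈ 21751.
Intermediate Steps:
k = -47/2 (k = -3 + (1/4)*(-82) = -3 - 41/2 = -47/2 ≈ -23.500)
D(H, S) = -214/35 (D(H, S) = -99/(-77) + 37/(-5) = -99*(-1/77) + 37*(-1/5) = 9/7 - 37/5 = -214/35)
D(k, 13) - 1*(-21757) = -214/35 - 1*(-21757) = -214/35 + 21757 = 761281/35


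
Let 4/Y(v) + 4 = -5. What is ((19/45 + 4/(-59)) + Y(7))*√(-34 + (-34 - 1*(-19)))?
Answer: -1673*I/2655 ≈ -0.63013*I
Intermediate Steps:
Y(v) = -4/9 (Y(v) = 4/(-4 - 5) = 4/(-9) = 4*(-⅑) = -4/9)
((19/45 + 4/(-59)) + Y(7))*√(-34 + (-34 - 1*(-19))) = ((19/45 + 4/(-59)) - 4/9)*√(-34 + (-34 - 1*(-19))) = ((19*(1/45) + 4*(-1/59)) - 4/9)*√(-34 + (-34 + 19)) = ((19/45 - 4/59) - 4/9)*√(-34 - 15) = (941/2655 - 4/9)*√(-49) = -1673*I/2655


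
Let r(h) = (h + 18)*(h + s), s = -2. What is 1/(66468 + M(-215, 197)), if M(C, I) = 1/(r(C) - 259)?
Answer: 42490/2824225321 ≈ 1.5045e-5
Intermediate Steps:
r(h) = (-2 + h)*(18 + h) (r(h) = (h + 18)*(h - 2) = (18 + h)*(-2 + h) = (-2 + h)*(18 + h))
M(C, I) = 1/(-295 + C² + 16*C) (M(C, I) = 1/((-36 + C² + 16*C) - 259) = 1/(-295 + C² + 16*C))
1/(66468 + M(-215, 197)) = 1/(66468 + 1/(-295 + (-215)² + 16*(-215))) = 1/(66468 + 1/(-295 + 46225 - 3440)) = 1/(66468 + 1/42490) = 1/(2824225321/42490) = 42490/2824225321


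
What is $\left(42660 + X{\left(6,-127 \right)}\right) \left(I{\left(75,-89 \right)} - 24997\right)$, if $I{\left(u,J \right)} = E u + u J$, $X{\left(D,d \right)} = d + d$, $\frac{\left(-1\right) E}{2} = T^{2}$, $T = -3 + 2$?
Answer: $-1349443732$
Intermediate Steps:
$T = -1$
$E = -2$ ($E = - 2 \left(-1\right)^{2} = \left(-2\right) 1 = -2$)
$X{\left(D,d \right)} = 2 d$
$I{\left(u,J \right)} = - 2 u + J u$ ($I{\left(u,J \right)} = - 2 u + u J = - 2 u + J u$)
$\left(42660 + X{\left(6,-127 \right)}\right) \left(I{\left(75,-89 \right)} - 24997\right) = \left(42660 + 2 \left(-127\right)\right) \left(75 \left(-2 - 89\right) - 24997\right) = \left(42660 - 254\right) \left(75 \left(-91\right) - 24997\right) = 42406 \left(-6825 - 24997\right) = 42406 \left(-31822\right) = -1349443732$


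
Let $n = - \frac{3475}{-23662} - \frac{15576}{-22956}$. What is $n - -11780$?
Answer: $\frac{533263843631}{45265406} \approx 11781.0$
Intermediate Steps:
$n = \frac{37360951}{45265406}$ ($n = \left(-3475\right) \left(- \frac{1}{23662}\right) - - \frac{1298}{1913} = \frac{3475}{23662} + \frac{1298}{1913} = \frac{37360951}{45265406} \approx 0.82538$)
$n - -11780 = \frac{37360951}{45265406} - -11780 = \frac{37360951}{45265406} + 11780 = \frac{533263843631}{45265406}$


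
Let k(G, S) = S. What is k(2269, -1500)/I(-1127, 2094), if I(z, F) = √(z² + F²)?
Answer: -300*√5654965/1130993 ≈ -0.63078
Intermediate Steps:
I(z, F) = √(F² + z²)
k(2269, -1500)/I(-1127, 2094) = -1500/√(2094² + (-1127)²) = -1500/√(4384836 + 1270129) = -1500*√5654965/5654965 = -300*√5654965/1130993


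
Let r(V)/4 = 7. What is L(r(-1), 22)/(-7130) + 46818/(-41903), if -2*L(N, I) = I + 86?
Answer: -165774789/149384195 ≈ -1.1097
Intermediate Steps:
r(V) = 28 (r(V) = 4*7 = 28)
L(N, I) = -43 - I/2 (L(N, I) = -(I + 86)/2 = -(86 + I)/2 = -43 - I/2)
L(r(-1), 22)/(-7130) + 46818/(-41903) = (-43 - 1/2*22)/(-7130) + 46818/(-41903) = (-43 - 11)*(-1/7130) + 46818*(-1/41903) = -54*(-1/7130) - 46818/41903 = 27/3565 - 46818/41903 = -165774789/149384195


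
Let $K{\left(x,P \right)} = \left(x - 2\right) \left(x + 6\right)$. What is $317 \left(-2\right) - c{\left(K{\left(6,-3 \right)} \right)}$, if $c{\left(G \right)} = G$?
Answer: $-682$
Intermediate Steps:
$K{\left(x,P \right)} = \left(-2 + x\right) \left(6 + x\right)$
$317 \left(-2\right) - c{\left(K{\left(6,-3 \right)} \right)} = 317 \left(-2\right) - \left(-12 + 6^{2} + 4 \cdot 6\right) = -634 - \left(-12 + 36 + 24\right) = -634 - 48 = -682$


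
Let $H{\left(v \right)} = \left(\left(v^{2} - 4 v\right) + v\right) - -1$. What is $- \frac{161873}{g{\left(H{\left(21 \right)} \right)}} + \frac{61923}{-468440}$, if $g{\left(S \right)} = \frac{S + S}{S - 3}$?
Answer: $- \frac{14255647635377}{177538760} \approx -80296.0$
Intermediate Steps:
$H{\left(v \right)} = 1 + v^{2} - 3 v$ ($H{\left(v \right)} = \left(v^{2} - 3 v\right) + 1 = 1 + v^{2} - 3 v$)
$g{\left(S \right)} = \frac{2 S}{-3 + S}$
$- \frac{161873}{g{\left(H{\left(21 \right)} \right)}} + \frac{61923}{-468440} = - \frac{161873}{2 \left(1 + 21^{2} - 63\right) \frac{1}{-3 + \left(1 + 21^{2} - 63\right)}} + \frac{61923}{-468440} = - \frac{161873}{2 \left(1 + 441 - 63\right) \frac{1}{-3 + \left(1 + 441 - 63\right)}} + 61923 \left(- \frac{1}{468440}\right) = - \frac{161873}{2 \cdot 379 \frac{1}{-3 + 379}} - \frac{61923}{468440} = - \frac{161873}{2 \cdot 379 \cdot \frac{1}{376}} - \frac{61923}{468440} = - \frac{161873}{\frac{379}{188}} - \frac{61923}{468440} = \left(-161873\right) \frac{188}{379} - \frac{61923}{468440} = - \frac{30432124}{379} - \frac{61923}{468440} = - \frac{14255647635377}{177538760}$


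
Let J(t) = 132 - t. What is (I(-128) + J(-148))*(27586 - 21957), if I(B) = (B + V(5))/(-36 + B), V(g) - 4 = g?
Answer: 259153531/164 ≈ 1.5802e+6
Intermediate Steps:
V(g) = 4 + g
I(B) = (9 + B)/(-36 + B) (I(B) = (B + (4 + 5))/(-36 + B) = (B + 9)/(-36 + B) = (9 + B)/(-36 + B))
(I(-128) + J(-148))*(27586 - 21957) = ((9 - 128)/(-36 - 128) + (132 - 1*(-148)))*(27586 - 21957) = (-119/(-164) + (132 + 148))*5629 = (-1/164*(-119) + 280)*5629 = (119/164 + 280)*5629 = (46039/164)*5629 = 259153531/164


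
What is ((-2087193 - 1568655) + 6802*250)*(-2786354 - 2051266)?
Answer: 9459230591760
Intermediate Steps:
((-2087193 - 1568655) + 6802*250)*(-2786354 - 2051266) = (-3655848 + 1700500)*(-4837620) = -1955348*(-4837620) = 9459230591760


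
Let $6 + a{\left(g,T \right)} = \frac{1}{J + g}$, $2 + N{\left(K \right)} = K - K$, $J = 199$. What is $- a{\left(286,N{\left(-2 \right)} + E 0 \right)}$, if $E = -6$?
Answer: $\frac{2909}{485} \approx 5.9979$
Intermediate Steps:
$N{\left(K \right)} = -2$ ($N{\left(K \right)} = -2 + \left(K - K\right) = -2 + 0 = -2$)
$a{\left(g,T \right)} = -6 + \frac{1}{199 + g}$
$- a{\left(286,N{\left(-2 \right)} + E 0 \right)} = - \frac{-1193 - 1716}{199 + 286} = - \frac{-1193 - 1716}{485} = - \frac{-2909}{485} = \left(-1\right) \left(- \frac{2909}{485}\right) = \frac{2909}{485}$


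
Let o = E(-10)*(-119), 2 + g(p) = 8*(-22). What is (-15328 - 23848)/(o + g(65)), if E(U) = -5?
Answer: -39176/417 ≈ -93.947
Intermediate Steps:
g(p) = -178 (g(p) = -2 + 8*(-22) = -2 - 176 = -178)
o = 595 (o = -5*(-119) = 595)
(-15328 - 23848)/(o + g(65)) = (-15328 - 23848)/(595 - 178) = -39176/417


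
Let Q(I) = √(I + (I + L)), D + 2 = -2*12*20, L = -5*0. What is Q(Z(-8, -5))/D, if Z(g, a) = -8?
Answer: -2*I/241 ≈ -0.0082988*I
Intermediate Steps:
L = 0
D = -482 (D = -2 - 2*12*20 = -2 - 24*20 = -2 - 480 = -482)
Q(I) = √2*√I (Q(I) = √(I + (I + 0)) = √(I + I) = √(2*I) = √2*√I)
Q(Z(-8, -5))/D = (√2*√(-8))/(-482) = (√2*(2*I*√2))*(-1/482) = (4*I)*(-1/482) = -2*I/241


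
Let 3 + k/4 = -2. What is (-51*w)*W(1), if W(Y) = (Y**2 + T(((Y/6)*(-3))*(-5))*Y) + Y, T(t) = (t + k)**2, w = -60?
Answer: 943245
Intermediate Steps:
k = -20 (k = -12 + 4*(-2) = -12 - 8 = -20)
T(t) = (-20 + t)**2 (T(t) = (t - 20)**2 = (-20 + t)**2)
W(Y) = Y + Y**2 + Y*(-20 + 5*Y/2)**2 (W(Y) = (Y**2 + (-20 + ((Y/6)*(-3))*(-5))**2*Y) + Y = (Y**2 + (-20 - Y/2*(-5))**2*Y) + Y = (Y**2 + (-20 + 5*Y/2)**2*Y) + Y = (Y**2 + Y*(-20 + 5*Y/2)**2) + Y = Y + Y**2 + Y*(-20 + 5*Y/2)**2)
(-51*w)*W(1) = (-51*(-60))*((1/4)*1*(1604 - 396*1 + 25*1**2)) = 3060*((1/4)*1*(1604 - 396 + 25*1)) = 3060*((1/4)*1*(1604 - 396 + 25)) = 3060*((1/4)*1*1233) = 3060*(1233/4) = 943245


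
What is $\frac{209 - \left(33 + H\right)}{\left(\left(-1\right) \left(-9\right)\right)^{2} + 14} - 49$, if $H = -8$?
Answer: $- \frac{4471}{95} \approx -47.063$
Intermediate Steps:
$\frac{209 - \left(33 + H\right)}{\left(\left(-1\right) \left(-9\right)\right)^{2} + 14} - 49 = \frac{209 - 25}{\left(\left(-1\right) \left(-9\right)\right)^{2} + 14} - 49 = \frac{209 + \left(-33 + 8\right)}{9^{2} + 14} - 49 = \frac{209 - 25}{81 + 14} - 49 = \frac{184}{95} - 49 = - \frac{4471}{95}$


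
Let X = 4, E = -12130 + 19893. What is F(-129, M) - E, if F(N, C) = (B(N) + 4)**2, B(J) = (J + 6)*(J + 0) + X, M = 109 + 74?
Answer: 252007862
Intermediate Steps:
E = 7763
M = 183
B(J) = 4 + J*(6 + J) (B(J) = (J + 6)*(J + 0) + 4 = (6 + J)*J + 4 = J*(6 + J) + 4 = 4 + J*(6 + J))
F(N, C) = (8 + N**2 + 6*N)**2 (F(N, C) = ((4 + N**2 + 6*N) + 4)**2 = (8 + N**2 + 6*N)**2)
F(-129, M) - E = (8 + (-129)**2 + 6*(-129))**2 - 1*7763 = (8 + 16641 - 774)**2 - 7763 = 15875**2 - 7763 = 252015625 - 7763 = 252007862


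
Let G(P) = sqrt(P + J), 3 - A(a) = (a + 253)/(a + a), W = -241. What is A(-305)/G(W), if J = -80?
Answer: -889*I*sqrt(321)/97905 ≈ -0.16269*I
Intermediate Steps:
A(a) = 3 - (253 + a)/(2*a) (A(a) = 3 - (a + 253)/(a + a) = 3 - (253 + a)/(2*a))
G(P) = sqrt(-80 + P) (G(P) = sqrt(P - 80) = sqrt(-80 + P))
A(-305)/G(W) = ((1/2)*(-253 + 5*(-305))/(-305))/(sqrt(-80 - 241)) = ((1/2)*(-1/305)*(-253 - 1525))/(sqrt(-321)) = ((1/2)*(-1/305)*(-1778))/((I*sqrt(321))) = 889*(-I*sqrt(321)/321)/305 = -889*I*sqrt(321)/97905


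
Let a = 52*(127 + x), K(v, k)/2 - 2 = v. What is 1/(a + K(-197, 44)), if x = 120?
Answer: 1/12454 ≈ 8.0295e-5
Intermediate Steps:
K(v, k) = 4 + 2*v
a = 12844 (a = 52*(127 + 120) = 52*247 = 12844)
1/(a + K(-197, 44)) = 1/(12844 + (4 + 2*(-197))) = 1/(12844 + (4 - 394)) = 1/(12844 - 390) = 1/12454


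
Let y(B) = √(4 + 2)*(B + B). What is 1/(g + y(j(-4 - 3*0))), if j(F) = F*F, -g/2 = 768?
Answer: -1/1532 - √6/73536 ≈ -0.00068605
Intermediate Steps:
g = -1536 (g = -2*768 = -1536)
j(F) = F²
y(B) = 2*B*√6 (y(B) = √6*(2*B) = 2*B*√6)
1/(g + y(j(-4 - 3*0))) = 1/(-1536 + 2*(-4 - 3*0)²*√6) = 1/(-1536 + 2*(-4 + 0)²*√6) = 1/(-1536 + 2*(-4)²*√6) = 1/(-1536 + 2*16*√6) = 1/(-1536 + 32*√6)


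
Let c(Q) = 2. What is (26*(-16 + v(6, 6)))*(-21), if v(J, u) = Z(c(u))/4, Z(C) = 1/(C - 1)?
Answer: 17199/2 ≈ 8599.5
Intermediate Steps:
Z(C) = 1/(-1 + C)
v(J, u) = ¼ (v(J, u) = 1/((-1 + 2)*4) = (¼)/1 = 1*(¼) = ¼)
(26*(-16 + v(6, 6)))*(-21) = (26*(-16 + ¼))*(-21) = (26*(-63/4))*(-21) = -819/2*(-21) = 17199/2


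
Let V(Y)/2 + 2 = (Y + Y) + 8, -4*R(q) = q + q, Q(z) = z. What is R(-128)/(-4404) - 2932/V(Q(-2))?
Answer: -807049/1101 ≈ -733.01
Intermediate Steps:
R(q) = -q/2 (R(q) = -(q + q)/4 = -q/2)
V(Y) = 12 + 4*Y (V(Y) = -4 + 2*((Y + Y) + 8) = -4 + 2*(2*Y + 8) = -4 + 2*(8 + 2*Y) = -4 + (16 + 4*Y) = 12 + 4*Y)
R(-128)/(-4404) - 2932/V(Q(-2)) = -1/2*(-128)/(-4404) - 2932/(12 + 4*(-2)) = 64*(-1/4404) - 2932/(12 - 8) = -16/1101 - 2932/4 = -16/1101 - 2932*1/4 = -16/1101 - 733 = -807049/1101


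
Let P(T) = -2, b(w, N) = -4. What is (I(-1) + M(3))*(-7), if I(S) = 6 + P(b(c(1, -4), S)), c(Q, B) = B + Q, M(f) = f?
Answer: -49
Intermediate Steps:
I(S) = 4 (I(S) = 6 - 2 = 4)
(I(-1) + M(3))*(-7) = (4 + 3)*(-7) = 7*(-7) = -49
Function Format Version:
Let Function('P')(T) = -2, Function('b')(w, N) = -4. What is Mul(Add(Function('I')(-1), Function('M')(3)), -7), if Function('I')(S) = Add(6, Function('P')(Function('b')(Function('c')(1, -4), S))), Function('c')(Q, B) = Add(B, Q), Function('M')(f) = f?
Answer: -49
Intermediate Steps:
Function('I')(S) = 4 (Function('I')(S) = Add(6, -2) = 4)
Mul(Add(Function('I')(-1), Function('M')(3)), -7) = Mul(Add(4, 3), -7) = Mul(7, -7) = -49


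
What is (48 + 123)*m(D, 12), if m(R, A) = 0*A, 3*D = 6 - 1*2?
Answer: 0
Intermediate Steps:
D = 4/3 (D = (6 - 1*2)/3 = (6 - 2)/3 = (1/3)*4 = 4/3 ≈ 1.3333)
m(R, A) = 0
(48 + 123)*m(D, 12) = (48 + 123)*0 = 171*0 = 0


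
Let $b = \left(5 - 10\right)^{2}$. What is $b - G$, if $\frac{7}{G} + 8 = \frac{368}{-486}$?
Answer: $\frac{7843}{304} \approx 25.799$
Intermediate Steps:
$G = - \frac{243}{304}$ ($G = \frac{7}{-8 + \frac{368}{-486}} = \frac{7}{-8 + 368 \left(- \frac{1}{486}\right)} = \frac{7}{-8 - \frac{184}{243}} = \frac{7}{- \frac{2128}{243}} = 7 \left(- \frac{243}{2128}\right) = - \frac{243}{304} \approx -0.79934$)
$b = 25$ ($b = \left(-5\right)^{2} = 25$)
$b - G = 25 - - \frac{243}{304} = 25 + \frac{243}{304} = \frac{7843}{304}$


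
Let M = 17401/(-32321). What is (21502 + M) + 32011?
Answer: 1729576272/32321 ≈ 53512.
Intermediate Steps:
M = -17401/32321 (M = 17401*(-1/32321) = -17401/32321 ≈ -0.53838)
(21502 + M) + 32011 = (21502 - 17401/32321) + 32011 = 694948741/32321 + 32011 = 1729576272/32321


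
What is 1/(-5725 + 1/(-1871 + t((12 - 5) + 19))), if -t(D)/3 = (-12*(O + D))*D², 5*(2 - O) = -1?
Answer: -3422021/19591070220 ≈ -0.00017467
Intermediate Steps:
O = 11/5 (O = 2 - ⅕*(-1) = 2 + ⅕ = 11/5 ≈ 2.2000)
t(D) = -3*D²*(-132/5 - 12*D) (t(D) = -3*(-12*(11/5 + D))*D² = -3*(-132/5 - 12*D)*D² = -3*D²*(-132/5 - 12*D))
1/(-5725 + 1/(-1871 + t((12 - 5) + 19))) = 1/(-5725 + 1/(-1871 + ((12 - 5) + 19)²*(396/5 + 36*((12 - 5) + 19)))) = 1/(-5725 + 1/(-1871 + (7 + 19)²*(396/5 + 36*(7 + 19)))) = 1/(-5725 + 1/(-1871 + 26²*(396/5 + 36*26))) = 1/(-5725 + 1/(-1871 + 676*(396/5 + 936))) = 1/(-5725 + 1/(-1871 + 676*(5076/5))) = 1/(-5725 + 1/(-1871 + 3431376/5)) = 1/(-5725 + 1/(3422021/5)) = 1/(-5725 + 5/3422021) = 1/(-19591070220/3422021) = -3422021/19591070220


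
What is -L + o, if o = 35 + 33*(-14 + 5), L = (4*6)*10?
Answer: -502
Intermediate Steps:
L = 240 (L = 24*10 = 240)
o = -262 (o = 35 + 33*(-9) = 35 - 297 = -262)
-L + o = -1*240 - 262 = -240 - 262 = -502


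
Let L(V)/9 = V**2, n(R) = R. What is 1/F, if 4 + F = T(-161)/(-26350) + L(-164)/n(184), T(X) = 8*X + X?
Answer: 606050/794907427 ≈ 0.00076242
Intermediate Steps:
T(X) = 9*X
L(V) = 9*V**2
F = 794907427/606050 (F = -4 + ((9*(-161))/(-26350) + (9*(-164)**2)/184) = -4 + (-1449*(-1/26350) + (9*26896)*(1/184)) = -4 + (1449/26350 + 242064*(1/184)) = -4 + (1449/26350 + 30258/23) = -4 + 797331627/606050 = 794907427/606050 ≈ 1311.6)
1/F = 1/(794907427/606050) = 606050/794907427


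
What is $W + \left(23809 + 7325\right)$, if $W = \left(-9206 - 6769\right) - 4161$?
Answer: $10998$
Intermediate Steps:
$W = -20136$ ($W = -15975 - 4161 = -20136$)
$W + \left(23809 + 7325\right) = -20136 + \left(23809 + 7325\right) = -20136 + 31134 = 10998$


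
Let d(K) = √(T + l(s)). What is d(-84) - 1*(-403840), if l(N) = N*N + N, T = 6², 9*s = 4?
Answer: 403840 + 2*√742/9 ≈ 4.0385e+5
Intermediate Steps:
s = 4/9 (s = (⅑)*4 = 4/9 ≈ 0.44444)
T = 36
l(N) = N + N² (l(N) = N² + N = N + N²)
d(K) = 2*√742/9 (d(K) = √(36 + 4*(1 + 4/9)/9) = √(36 + (4/9)*(13/9)) = √(36 + 52/81) = √(2968/81) = 2*√742/9)
d(-84) - 1*(-403840) = 2*√742/9 - 1*(-403840) = 2*√742/9 + 403840 = 403840 + 2*√742/9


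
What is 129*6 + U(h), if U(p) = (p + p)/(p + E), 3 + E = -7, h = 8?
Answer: 766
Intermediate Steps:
E = -10 (E = -3 - 7 = -10)
U(p) = 2*p/(-10 + p) (U(p) = (p + p)/(p - 10) = (2*p)/(-10 + p) = 2*p/(-10 + p))
129*6 + U(h) = 129*6 + 2*8/(-10 + 8) = 774 + 2*8/(-2) = 774 + 2*8*(-½) = 774 - 8 = 766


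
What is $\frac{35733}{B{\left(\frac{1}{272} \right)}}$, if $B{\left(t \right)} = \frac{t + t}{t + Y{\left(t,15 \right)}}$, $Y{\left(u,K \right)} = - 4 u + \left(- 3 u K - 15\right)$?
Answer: $-73752912$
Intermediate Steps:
$Y{\left(u,K \right)} = -15 - 4 u - 3 K u$ ($Y{\left(u,K \right)} = - 4 u - \left(15 + 3 K u\right) = -15 - 4 u - 3 K u$)
$B{\left(t \right)} = \frac{2 t}{-15 - 48 t}$ ($B{\left(t \right)} = \frac{t + t}{t - \left(15 + 49 t\right)} = \frac{2 t}{t - \left(15 + 49 t\right)} = \frac{2 t}{-15 - 48 t}$)
$\frac{35733}{B{\left(\frac{1}{272} \right)}} = \frac{35733}{\left(-2\right) \frac{1}{272} \frac{1}{15 + \frac{48}{272}}} = \frac{35733}{\left(-2\right) \frac{1}{272} \frac{1}{15 + 48 \cdot \frac{1}{272}}} = \frac{35733}{\left(-2\right) \frac{1}{272} \frac{1}{15 + \frac{3}{17}}} = \frac{35733}{\left(-2\right) \frac{1}{272} \frac{1}{\frac{258}{17}}} = \frac{35733}{\left(-2\right) \frac{1}{272} \cdot \frac{17}{258}} = \frac{35733}{- \frac{1}{2064}} = 35733 \left(-2064\right) = -73752912$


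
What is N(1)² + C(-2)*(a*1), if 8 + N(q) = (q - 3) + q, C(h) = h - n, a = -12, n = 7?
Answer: 189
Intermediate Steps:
C(h) = -7 + h (C(h) = h - 1*7 = h - 7 = -7 + h)
N(q) = -11 + 2*q (N(q) = -8 + ((q - 3) + q) = -8 + ((-3 + q) + q) = -8 + (-3 + 2*q) = -11 + 2*q)
N(1)² + C(-2)*(a*1) = (-11 + 2*1)² + (-7 - 2)*(-12*1) = (-11 + 2)² - 9*(-12) = (-9)² + 108 = 81 + 108 = 189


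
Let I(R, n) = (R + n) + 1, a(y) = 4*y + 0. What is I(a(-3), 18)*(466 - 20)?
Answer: 3122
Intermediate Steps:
a(y) = 4*y
I(R, n) = 1 + R + n
I(a(-3), 18)*(466 - 20) = (1 + 4*(-3) + 18)*(466 - 20) = (1 - 12 + 18)*446 = 7*446 = 3122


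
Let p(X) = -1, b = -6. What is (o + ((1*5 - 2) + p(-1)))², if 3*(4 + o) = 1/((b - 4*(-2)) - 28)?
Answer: 24649/6084 ≈ 4.0514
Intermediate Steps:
o = -313/78 (o = -4 + 1/(3*((-6 - 4*(-2)) - 28)) = -4 + 1/(3*((-6 + 8) - 28)) = -4 + 1/(3*(2 - 28)) = -4 + (⅓)/(-26) = -4 + (⅓)*(-1/26) = -4 - 1/78 = -313/78 ≈ -4.0128)
(o + ((1*5 - 2) + p(-1)))² = (-313/78 + ((1*5 - 2) - 1))² = (-313/78 + ((5 - 2) - 1))² = (-313/78 + (3 - 1))² = (-313/78 + 2)² = (-157/78)² = 24649/6084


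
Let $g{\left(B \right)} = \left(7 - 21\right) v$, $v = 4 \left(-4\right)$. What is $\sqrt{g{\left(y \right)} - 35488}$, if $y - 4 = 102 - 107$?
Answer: $8 i \sqrt{551} \approx 187.79 i$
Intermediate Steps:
$y = -1$ ($y = 4 + \left(102 - 107\right) = 4 - 5 = -1$)
$v = -16$
$g{\left(B \right)} = 224$ ($g{\left(B \right)} = \left(7 - 21\right) \left(-16\right) = \left(-14\right) \left(-16\right) = 224$)
$\sqrt{g{\left(y \right)} - 35488} = \sqrt{224 - 35488} = \sqrt{-35264} = 8 i \sqrt{551}$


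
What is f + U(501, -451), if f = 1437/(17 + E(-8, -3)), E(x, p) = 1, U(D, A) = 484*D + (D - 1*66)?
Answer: 1457993/6 ≈ 2.4300e+5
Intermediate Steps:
U(D, A) = -66 + 485*D (U(D, A) = 484*D + (D - 66) = 484*D + (-66 + D) = -66 + 485*D)
f = 479/6 (f = 1437/(17 + 1) = 1437/18 = (1/18)*1437 = 479/6 ≈ 79.833)
f + U(501, -451) = 479/6 + (-66 + 485*501) = 479/6 + (-66 + 242985) = 479/6 + 242919 = 1457993/6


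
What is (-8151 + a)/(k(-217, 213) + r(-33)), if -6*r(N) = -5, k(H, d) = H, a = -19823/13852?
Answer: 338782425/8983022 ≈ 37.714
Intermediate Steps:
a = -19823/13852 (a = -19823*1/13852 = -19823/13852 ≈ -1.4311)
r(N) = ⅚ (r(N) = -⅙*(-5) = ⅚)
(-8151 + a)/(k(-217, 213) + r(-33)) = (-8151 - 19823/13852)/(-217 + ⅚) = -112927475/(13852*(-1297/6)) = -112927475/13852*(-6/1297) = 338782425/8983022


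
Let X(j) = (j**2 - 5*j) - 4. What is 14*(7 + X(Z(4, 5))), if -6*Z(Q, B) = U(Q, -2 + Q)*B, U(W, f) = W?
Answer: 3878/9 ≈ 430.89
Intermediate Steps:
Z(Q, B) = -B*Q/6 (Z(Q, B) = -Q*B/6 = -B*Q/6)
X(j) = -4 + j**2 - 5*j
14*(7 + X(Z(4, 5))) = 14*(7 + (-4 + (-1/6*5*4)**2 - (-5)*5*4/6)) = 14*(7 + (-4 + (-10/3)**2 - 5*(-10/3))) = 14*(7 + (-4 + 100/9 + 50/3)) = 14*(7 + 214/9) = 14*(277/9) = 3878/9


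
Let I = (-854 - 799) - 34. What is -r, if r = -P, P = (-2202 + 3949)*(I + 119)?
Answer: -2739296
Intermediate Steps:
I = -1687 (I = -1653 - 34 = -1687)
P = -2739296 (P = (-2202 + 3949)*(-1687 + 119) = 1747*(-1568) = -2739296)
r = 2739296 (r = -1*(-2739296) = 2739296)
-r = -1*2739296 = -2739296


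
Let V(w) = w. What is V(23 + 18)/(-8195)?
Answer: -41/8195 ≈ -0.0050030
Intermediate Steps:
V(23 + 18)/(-8195) = (23 + 18)/(-8195) = 41*(-1/8195) = -41/8195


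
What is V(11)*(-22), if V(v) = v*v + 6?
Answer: -2794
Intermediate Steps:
V(v) = 6 + v² (V(v) = v² + 6 = 6 + v²)
V(11)*(-22) = (6 + 11²)*(-22) = (6 + 121)*(-22) = 127*(-22) = -2794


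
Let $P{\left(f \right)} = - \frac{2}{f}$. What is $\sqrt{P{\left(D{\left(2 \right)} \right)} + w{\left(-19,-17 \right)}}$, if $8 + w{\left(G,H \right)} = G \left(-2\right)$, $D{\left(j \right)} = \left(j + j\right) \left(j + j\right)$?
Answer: $\frac{\sqrt{478}}{4} \approx 5.4658$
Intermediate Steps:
$D{\left(j \right)} = 4 j^{2}$ ($D{\left(j \right)} = 2 j 2 j = 4 j^{2}$)
$w{\left(G,H \right)} = -8 - 2 G$ ($w{\left(G,H \right)} = -8 + G \left(-2\right) = -8 - 2 G$)
$\sqrt{P{\left(D{\left(2 \right)} \right)} + w{\left(-19,-17 \right)}} = \sqrt{- \frac{2}{4 \cdot 2^{2}} - -30} = \sqrt{- \frac{2}{4 \cdot 4} + \left(-8 + 38\right)} = \sqrt{- \frac{2}{16} + 30} = \sqrt{\left(-2\right) \frac{1}{16} + 30} = \sqrt{- \frac{1}{8} + 30} = \sqrt{\frac{239}{8}} = \frac{\sqrt{478}}{4}$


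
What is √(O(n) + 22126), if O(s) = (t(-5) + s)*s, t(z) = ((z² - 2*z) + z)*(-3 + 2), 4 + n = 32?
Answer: √22070 ≈ 148.56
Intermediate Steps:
n = 28 (n = -4 + 32 = 28)
t(z) = z - z² (t(z) = (z² - z)*(-1) = z - z²)
O(s) = s*(-30 + s) (O(s) = (-5*(1 - 1*(-5)) + s)*s = (-5*(1 + 5) + s)*s = (-5*6 + s)*s = (-30 + s)*s = s*(-30 + s))
√(O(n) + 22126) = √(28*(-30 + 28) + 22126) = √(28*(-2) + 22126) = √(-56 + 22126) = √22070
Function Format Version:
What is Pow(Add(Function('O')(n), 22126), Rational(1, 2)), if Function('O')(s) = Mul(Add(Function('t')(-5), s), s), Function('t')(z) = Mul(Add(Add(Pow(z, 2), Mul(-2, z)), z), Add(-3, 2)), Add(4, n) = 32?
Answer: Pow(22070, Rational(1, 2)) ≈ 148.56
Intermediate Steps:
n = 28 (n = Add(-4, 32) = 28)
Function('t')(z) = Add(z, Mul(-1, Pow(z, 2))) (Function('t')(z) = Mul(Add(Pow(z, 2), Mul(-1, z)), -1) = Add(z, Mul(-1, Pow(z, 2))))
Function('O')(s) = Mul(s, Add(-30, s)) (Function('O')(s) = Mul(Add(Mul(-5, Add(1, Mul(-1, -5))), s), s) = Mul(Add(Mul(-5, Add(1, 5)), s), s) = Mul(Add(Mul(-5, 6), s), s) = Mul(Add(-30, s), s) = Mul(s, Add(-30, s)))
Pow(Add(Function('O')(n), 22126), Rational(1, 2)) = Pow(Add(Mul(28, Add(-30, 28)), 22126), Rational(1, 2)) = Pow(Add(Mul(28, -2), 22126), Rational(1, 2)) = Pow(Add(-56, 22126), Rational(1, 2)) = Pow(22070, Rational(1, 2))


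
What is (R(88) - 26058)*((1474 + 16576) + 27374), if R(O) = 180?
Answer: -1175482272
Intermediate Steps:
(R(88) - 26058)*((1474 + 16576) + 27374) = (180 - 26058)*((1474 + 16576) + 27374) = -25878*(18050 + 27374) = -25878*45424 = -1175482272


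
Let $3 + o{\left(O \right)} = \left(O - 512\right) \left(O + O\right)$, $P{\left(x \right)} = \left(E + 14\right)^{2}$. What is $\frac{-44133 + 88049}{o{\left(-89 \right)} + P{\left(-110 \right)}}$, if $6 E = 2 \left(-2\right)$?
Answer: $\frac{395244}{964375} \approx 0.40984$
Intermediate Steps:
$E = - \frac{2}{3}$ ($E = \frac{2 \left(-2\right)}{6} = \frac{1}{6} \left(-4\right) = - \frac{2}{3} \approx -0.66667$)
$P{\left(x \right)} = \frac{1600}{9}$ ($P{\left(x \right)} = \left(- \frac{2}{3} + 14\right)^{2} = \left(\frac{40}{3}\right)^{2} = \frac{1600}{9}$)
$o{\left(O \right)} = -3 + 2 O \left(-512 + O\right)$ ($o{\left(O \right)} = -3 + \left(O - 512\right) \left(O + O\right) = -3 + \left(-512 + O\right) 2 O = -3 + 2 O \left(-512 + O\right)$)
$\frac{-44133 + 88049}{o{\left(-89 \right)} + P{\left(-110 \right)}} = \frac{-44133 + 88049}{\left(-3 - -91136 + 2 \left(-89\right)^{2}\right) + \frac{1600}{9}} = \frac{43916}{\left(-3 + 91136 + 2 \cdot 7921\right) + \frac{1600}{9}} = \frac{43916}{\left(-3 + 91136 + 15842\right) + \frac{1600}{9}} = \frac{43916}{106975 + \frac{1600}{9}} = \frac{43916}{\frac{964375}{9}} = 43916 \cdot \frac{9}{964375} = \frac{395244}{964375}$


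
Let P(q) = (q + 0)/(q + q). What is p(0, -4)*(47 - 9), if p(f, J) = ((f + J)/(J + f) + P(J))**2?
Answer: 171/2 ≈ 85.500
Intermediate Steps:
P(q) = 1/2 (P(q) = q/((2*q)) = q*(1/(2*q)) = 1/2)
p(f, J) = 9/4 (p(f, J) = ((f + J)/(J + f) + 1/2)**2 = ((J + f)/(J + f) + 1/2)**2 = (1 + 1/2)**2 = (3/2)**2 = 9/4)
p(0, -4)*(47 - 9) = 9*(47 - 9)/4 = (9/4)*38 = 171/2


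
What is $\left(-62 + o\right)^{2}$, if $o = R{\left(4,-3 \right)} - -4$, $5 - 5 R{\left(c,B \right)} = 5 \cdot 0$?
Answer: $3249$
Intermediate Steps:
$R{\left(c,B \right)} = 1$ ($R{\left(c,B \right)} = 1 - \frac{5 \cdot 0}{5} = 1 - 0 = 1 + 0 = 1$)
$o = 5$ ($o = 1 - -4 = 1 + 4 = 5$)
$\left(-62 + o\right)^{2} = \left(-62 + 5\right)^{2} = \left(-57\right)^{2} = 3249$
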